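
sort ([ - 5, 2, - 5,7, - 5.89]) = [-5.89,-5, - 5,2,7]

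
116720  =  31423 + 85297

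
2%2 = 0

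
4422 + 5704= 10126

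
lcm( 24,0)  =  0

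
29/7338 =29/7338 = 0.00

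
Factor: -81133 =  - 13^1*79^2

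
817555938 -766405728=51150210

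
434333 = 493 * 881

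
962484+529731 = 1492215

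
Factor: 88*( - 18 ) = - 2^4 * 3^2*11^1 =- 1584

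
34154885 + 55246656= 89401541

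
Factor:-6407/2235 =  -3^( - 1)*5^ ( - 1)*43^1 = -43/15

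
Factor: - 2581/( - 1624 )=89/56 = 2^( - 3 )*7^(-1 ) * 89^1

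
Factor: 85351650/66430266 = 5^2*7^( - 1 )*  569011^1*1581673^( - 1 )= 14225275/11071711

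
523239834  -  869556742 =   -  346316908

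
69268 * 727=50357836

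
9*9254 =83286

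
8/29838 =4/14919 = 0.00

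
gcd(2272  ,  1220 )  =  4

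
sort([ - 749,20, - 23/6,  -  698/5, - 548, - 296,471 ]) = [ - 749, - 548, - 296, - 698/5, - 23/6,20,471 ] 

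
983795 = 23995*41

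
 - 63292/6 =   -  10549 + 1/3 = - 10548.67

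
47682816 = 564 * 84544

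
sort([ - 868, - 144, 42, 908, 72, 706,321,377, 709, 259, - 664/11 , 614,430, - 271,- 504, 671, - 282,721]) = [ - 868, - 504, - 282, - 271,  -  144, - 664/11,42, 72, 259, 321, 377, 430, 614, 671,706, 709, 721, 908 ]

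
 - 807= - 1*807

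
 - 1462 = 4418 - 5880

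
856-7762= - 6906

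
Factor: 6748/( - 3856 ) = -2^( - 2) * 7^1 = -7/4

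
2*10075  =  20150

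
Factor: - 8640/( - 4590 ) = 32/17= 2^5*17^ (-1)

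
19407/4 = 19407/4 = 4851.75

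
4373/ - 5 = - 875+2/5=-874.60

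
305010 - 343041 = -38031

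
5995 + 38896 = 44891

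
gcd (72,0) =72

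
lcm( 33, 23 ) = 759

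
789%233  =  90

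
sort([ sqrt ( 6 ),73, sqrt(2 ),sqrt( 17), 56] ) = [sqrt( 2 ), sqrt( 6 ),sqrt (17), 56,73]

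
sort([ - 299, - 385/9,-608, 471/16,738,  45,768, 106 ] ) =[ - 608, - 299, - 385/9 , 471/16, 45 , 106,738, 768] 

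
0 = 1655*0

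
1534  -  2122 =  - 588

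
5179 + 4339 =9518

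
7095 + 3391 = 10486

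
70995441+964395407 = 1035390848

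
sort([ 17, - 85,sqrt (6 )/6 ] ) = [ - 85, sqrt(6) /6,  17 ]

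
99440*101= 10043440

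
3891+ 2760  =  6651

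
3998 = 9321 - 5323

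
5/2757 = 5/2757 = 0.00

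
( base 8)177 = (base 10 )127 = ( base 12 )A7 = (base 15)87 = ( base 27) 4J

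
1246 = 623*2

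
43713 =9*4857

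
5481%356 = 141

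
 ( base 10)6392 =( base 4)1203320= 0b1100011111000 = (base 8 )14370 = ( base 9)8682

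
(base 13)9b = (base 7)242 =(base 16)80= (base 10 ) 128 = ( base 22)5i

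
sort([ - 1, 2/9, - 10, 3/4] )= [ - 10, - 1,2/9,3/4 ]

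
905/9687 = 905/9687 = 0.09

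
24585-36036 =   -  11451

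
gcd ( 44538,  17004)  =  78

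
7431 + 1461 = 8892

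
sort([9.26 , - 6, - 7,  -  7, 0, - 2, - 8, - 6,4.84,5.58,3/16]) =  [ - 8,-7, - 7, - 6, - 6, - 2,0, 3/16, 4.84,5.58, 9.26 ] 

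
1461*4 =5844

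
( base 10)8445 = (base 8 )20375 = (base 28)ALH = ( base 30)9bf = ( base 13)3AC8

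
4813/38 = 126 + 25/38 =126.66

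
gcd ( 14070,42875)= 35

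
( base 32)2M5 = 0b101011000101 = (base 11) 2087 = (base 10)2757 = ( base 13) 1341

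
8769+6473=15242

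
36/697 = 36/697 = 0.05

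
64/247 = 64/247 = 0.26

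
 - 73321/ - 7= 73321/7= 10474.43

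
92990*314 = 29198860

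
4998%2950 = 2048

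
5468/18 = 2734/9 = 303.78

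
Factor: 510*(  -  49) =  - 24990= - 2^1*3^1*5^1*7^2*17^1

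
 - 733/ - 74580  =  733/74580 = 0.01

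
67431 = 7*9633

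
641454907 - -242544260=883999167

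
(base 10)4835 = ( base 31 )50u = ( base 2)1001011100011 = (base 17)GC7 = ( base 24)89b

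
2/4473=2/4473=0.00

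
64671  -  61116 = 3555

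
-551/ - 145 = 3 + 4/5 =3.80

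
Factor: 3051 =3^3*113^1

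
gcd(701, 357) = 1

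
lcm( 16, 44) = 176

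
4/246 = 2/123 = 0.02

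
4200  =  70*60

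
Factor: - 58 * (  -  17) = 986 = 2^1*17^1*29^1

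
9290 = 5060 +4230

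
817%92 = 81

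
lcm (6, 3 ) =6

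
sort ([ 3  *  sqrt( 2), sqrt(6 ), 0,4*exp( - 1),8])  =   [ 0, 4*exp(  -  1),sqrt( 6 ), 3 * sqrt(2 ),8 ]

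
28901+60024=88925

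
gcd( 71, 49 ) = 1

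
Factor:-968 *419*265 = -2^3*5^1*11^2*53^1*419^1= - 107481880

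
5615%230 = 95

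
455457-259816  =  195641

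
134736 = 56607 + 78129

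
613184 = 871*704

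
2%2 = 0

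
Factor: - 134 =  - 2^1*67^1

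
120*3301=396120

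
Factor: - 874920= - 2^3*3^1*5^1*23^1*317^1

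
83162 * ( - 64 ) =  - 5322368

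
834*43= 35862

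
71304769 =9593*7433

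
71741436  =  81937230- 10195794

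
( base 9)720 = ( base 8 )1111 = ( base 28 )KP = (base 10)585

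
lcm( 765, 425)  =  3825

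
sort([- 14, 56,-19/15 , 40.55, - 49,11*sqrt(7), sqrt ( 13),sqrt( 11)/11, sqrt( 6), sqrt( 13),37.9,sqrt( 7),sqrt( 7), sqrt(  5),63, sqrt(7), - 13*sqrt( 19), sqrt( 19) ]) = [ - 13*sqrt(19), - 49, - 14, - 19/15,sqrt(11 ) /11,sqrt( 5),sqrt( 6), sqrt( 7), sqrt( 7), sqrt (7), sqrt( 13), sqrt (13),sqrt( 19 ),11* sqrt( 7),37.9,40.55,56,63 ]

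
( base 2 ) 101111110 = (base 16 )17e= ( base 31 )ca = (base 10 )382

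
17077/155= 17077/155 = 110.17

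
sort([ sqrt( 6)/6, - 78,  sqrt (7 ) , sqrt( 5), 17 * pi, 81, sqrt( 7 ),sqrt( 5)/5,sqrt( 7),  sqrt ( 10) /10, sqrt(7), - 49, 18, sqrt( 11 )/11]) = [ - 78,  -  49, sqrt( 11) /11, sqrt( 10 ) /10, sqrt( 6 )/6, sqrt(5 ) /5, sqrt( 5),sqrt( 7 ), sqrt( 7 ),sqrt ( 7), sqrt(7), 18, 17*pi, 81 ]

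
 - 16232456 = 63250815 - 79483271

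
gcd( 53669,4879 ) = 4879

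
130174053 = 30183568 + 99990485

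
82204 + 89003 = 171207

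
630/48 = 13+1/8 = 13.12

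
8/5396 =2/1349 = 0.00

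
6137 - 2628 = 3509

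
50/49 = 1  +  1/49 = 1.02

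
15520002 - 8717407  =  6802595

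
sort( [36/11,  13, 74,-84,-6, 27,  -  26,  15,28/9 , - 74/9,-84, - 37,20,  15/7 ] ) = [-84, - 84,-37,- 26,  -  74/9, - 6 , 15/7 , 28/9,36/11,13,15,20, 27,74]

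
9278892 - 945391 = 8333501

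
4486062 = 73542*61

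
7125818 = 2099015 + 5026803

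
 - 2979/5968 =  - 2979/5968 = -0.50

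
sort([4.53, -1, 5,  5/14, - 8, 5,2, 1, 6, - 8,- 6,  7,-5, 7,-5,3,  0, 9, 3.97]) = [ -8, - 8,  -  6 , - 5,-5, - 1, 0, 5/14, 1, 2, 3, 3.97,4.53, 5, 5, 6, 7, 7, 9 ] 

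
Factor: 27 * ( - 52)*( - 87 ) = 2^2*3^4*13^1*29^1 = 122148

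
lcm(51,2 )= 102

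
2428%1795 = 633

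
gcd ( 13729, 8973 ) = 1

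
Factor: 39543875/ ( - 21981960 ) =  - 2^( - 3 )*3^( - 2)  *  5^2*11^ ( - 1)*13^ (- 1) * 43^1 * 61^( - 1) * 1051^1 = - 1129825/628056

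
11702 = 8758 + 2944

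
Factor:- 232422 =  - 2^1 * 3^1 * 38737^1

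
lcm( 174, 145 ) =870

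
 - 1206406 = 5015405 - 6221811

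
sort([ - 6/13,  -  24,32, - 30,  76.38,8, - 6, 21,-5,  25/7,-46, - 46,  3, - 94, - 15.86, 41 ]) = [-94,-46, - 46, - 30, - 24, - 15.86, - 6, - 5, - 6/13,3, 25/7, 8, 21,  32, 41,76.38]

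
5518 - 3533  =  1985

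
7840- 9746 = - 1906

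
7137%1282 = 727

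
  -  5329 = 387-5716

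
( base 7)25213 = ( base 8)14741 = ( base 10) 6625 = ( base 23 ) CC1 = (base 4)1213201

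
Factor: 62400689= 13^1*4800053^1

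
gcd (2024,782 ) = 46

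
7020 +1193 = 8213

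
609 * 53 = 32277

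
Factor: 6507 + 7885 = 14392 =2^3*7^1*257^1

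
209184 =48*4358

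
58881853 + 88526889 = 147408742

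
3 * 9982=29946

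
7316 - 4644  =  2672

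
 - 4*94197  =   - 376788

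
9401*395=3713395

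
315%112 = 91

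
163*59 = 9617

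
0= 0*65191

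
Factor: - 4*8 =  - 2^5 = - 32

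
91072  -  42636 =48436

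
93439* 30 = 2803170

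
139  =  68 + 71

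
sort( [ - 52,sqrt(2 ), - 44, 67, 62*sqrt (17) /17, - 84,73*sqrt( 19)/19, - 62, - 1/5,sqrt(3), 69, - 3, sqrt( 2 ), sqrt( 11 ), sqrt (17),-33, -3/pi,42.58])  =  [  -  84, - 62 , - 52, - 44, - 33, - 3,-3/pi, - 1/5,sqrt( 2),sqrt ( 2 ), sqrt( 3),sqrt( 11),sqrt( 17 ),62*sqrt (17 )/17 , 73*sqrt(19 ) /19, 42.58,67,69] 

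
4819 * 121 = 583099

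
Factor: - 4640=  - 2^5*5^1*29^1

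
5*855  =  4275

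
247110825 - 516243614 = -269132789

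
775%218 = 121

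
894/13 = 894/13 = 68.77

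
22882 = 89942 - 67060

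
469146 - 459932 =9214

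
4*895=3580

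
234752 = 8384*28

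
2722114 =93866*29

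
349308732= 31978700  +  317330032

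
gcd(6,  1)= 1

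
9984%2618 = 2130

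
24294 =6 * 4049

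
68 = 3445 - 3377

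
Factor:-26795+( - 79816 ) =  - 3^1*35537^1= -106611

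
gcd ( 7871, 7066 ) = 1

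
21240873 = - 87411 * (  -  243 )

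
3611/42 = 85+41/42 = 85.98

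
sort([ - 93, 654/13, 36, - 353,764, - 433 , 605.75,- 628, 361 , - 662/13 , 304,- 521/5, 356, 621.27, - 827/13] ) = [ - 628,-433,-353, - 521/5, - 93, - 827/13,- 662/13,36,654/13, 304,356,361, 605.75, 621.27,764]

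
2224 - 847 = 1377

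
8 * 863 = 6904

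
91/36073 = 91/36073 = 0.00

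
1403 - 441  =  962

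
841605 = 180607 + 660998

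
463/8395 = 463/8395 =0.06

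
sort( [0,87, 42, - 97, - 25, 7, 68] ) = [ - 97, - 25, 0 , 7,42,68,87] 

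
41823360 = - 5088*( - 8220 ) 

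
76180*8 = 609440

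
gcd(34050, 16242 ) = 6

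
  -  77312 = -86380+9068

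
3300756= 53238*62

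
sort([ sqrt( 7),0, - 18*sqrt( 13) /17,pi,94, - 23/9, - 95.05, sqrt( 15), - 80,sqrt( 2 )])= [ - 95.05, - 80, - 18*sqrt(13 )/17, - 23/9,0,sqrt( 2 ),sqrt(7 ),pi, sqrt( 15 ) , 94]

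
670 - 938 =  - 268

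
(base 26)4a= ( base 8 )162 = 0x72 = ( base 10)114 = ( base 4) 1302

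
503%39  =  35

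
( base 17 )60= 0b1100110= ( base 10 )102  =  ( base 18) 5C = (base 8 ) 146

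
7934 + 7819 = 15753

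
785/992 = 785/992 = 0.79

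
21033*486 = 10222038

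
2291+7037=9328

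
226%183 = 43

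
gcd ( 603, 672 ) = 3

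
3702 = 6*617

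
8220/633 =12 + 208/211 = 12.99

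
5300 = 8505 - 3205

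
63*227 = 14301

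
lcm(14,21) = 42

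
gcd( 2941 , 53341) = 1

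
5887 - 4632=1255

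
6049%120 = 49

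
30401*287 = 8725087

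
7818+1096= 8914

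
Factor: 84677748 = 2^2*3^1 *17^1*415087^1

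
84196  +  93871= 178067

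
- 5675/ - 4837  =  1 + 838/4837  =  1.17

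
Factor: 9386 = 2^1 * 13^1 * 19^2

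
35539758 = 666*53363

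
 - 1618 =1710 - 3328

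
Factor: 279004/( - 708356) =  - 373^1*947^( - 1) = - 373/947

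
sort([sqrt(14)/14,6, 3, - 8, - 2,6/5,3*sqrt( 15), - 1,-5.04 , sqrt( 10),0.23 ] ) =[ - 8, -5.04,  -  2,-1,0.23,sqrt( 14 ) /14,6/5, 3, sqrt (10 ), 6,3 * sqrt(15)] 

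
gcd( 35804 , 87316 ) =4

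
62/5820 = 31/2910 = 0.01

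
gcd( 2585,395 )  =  5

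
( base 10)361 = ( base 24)f1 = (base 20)i1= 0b101101001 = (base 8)551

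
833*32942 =27440686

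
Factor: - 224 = -2^5*7^1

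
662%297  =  68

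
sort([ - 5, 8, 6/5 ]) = [ - 5,6/5,8 ] 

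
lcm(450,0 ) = 0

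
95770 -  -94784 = 190554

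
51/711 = 17/237 = 0.07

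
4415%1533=1349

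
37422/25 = 1496 + 22/25 = 1496.88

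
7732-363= 7369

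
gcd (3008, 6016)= 3008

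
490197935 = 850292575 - 360094640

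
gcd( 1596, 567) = 21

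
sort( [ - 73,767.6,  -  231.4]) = [ - 231.4,- 73,767.6]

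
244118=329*742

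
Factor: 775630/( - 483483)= - 2^1 * 3^( - 1)*5^1*7^( - 2 ) * 11^( - 1 )  *13^(- 1) * 23^( - 1) * 77563^1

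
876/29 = 876/29= 30.21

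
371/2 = 185+1/2  =  185.50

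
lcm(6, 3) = 6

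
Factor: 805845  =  3^1*5^1*31^1 * 1733^1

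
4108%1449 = 1210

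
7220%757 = 407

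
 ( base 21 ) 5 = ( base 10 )5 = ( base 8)5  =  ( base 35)5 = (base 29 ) 5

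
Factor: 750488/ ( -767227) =-2^3*17^( -1) * 45131^( - 1 )*93811^1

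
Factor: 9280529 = 9280529^1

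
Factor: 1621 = 1621^1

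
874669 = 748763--125906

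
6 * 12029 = 72174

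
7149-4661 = 2488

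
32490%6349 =745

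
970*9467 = 9182990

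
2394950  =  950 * 2521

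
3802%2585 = 1217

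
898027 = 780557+117470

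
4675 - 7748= - 3073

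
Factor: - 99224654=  - 2^1*1283^1*38669^1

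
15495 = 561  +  14934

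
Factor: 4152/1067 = 2^3*3^1*11^( - 1 )*97^( - 1)*173^1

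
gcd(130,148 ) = 2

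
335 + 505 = 840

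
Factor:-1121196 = -2^2*3^1*233^1*401^1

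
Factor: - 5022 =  - 2^1*3^4*31^1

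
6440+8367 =14807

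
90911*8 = 727288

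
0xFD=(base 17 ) ef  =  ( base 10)253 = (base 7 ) 511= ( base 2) 11111101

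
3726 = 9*414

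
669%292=85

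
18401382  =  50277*366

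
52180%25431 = 1318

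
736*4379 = 3222944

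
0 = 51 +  - 51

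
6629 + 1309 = 7938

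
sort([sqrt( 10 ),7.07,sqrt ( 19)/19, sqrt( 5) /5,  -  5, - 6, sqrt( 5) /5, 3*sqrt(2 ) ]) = [ - 6, - 5, sqrt( 19)/19,sqrt(5 )/5,sqrt( 5 ) /5, sqrt( 10),3 * sqrt( 2),  7.07]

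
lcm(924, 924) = 924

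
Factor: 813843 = 3^2 * 31^1*2917^1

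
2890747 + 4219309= 7110056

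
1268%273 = 176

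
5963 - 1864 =4099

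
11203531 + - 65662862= - 54459331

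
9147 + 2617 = 11764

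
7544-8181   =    -  637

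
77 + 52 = 129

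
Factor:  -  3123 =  - 3^2 * 347^1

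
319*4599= 1467081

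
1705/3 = 568 + 1/3 = 568.33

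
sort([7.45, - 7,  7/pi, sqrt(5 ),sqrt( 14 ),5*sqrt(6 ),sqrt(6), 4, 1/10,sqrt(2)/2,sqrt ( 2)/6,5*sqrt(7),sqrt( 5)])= [-7, 1/10,sqrt(2)/6, sqrt( 2 ) /2,7/pi, sqrt( 5),sqrt ( 5),sqrt(6),sqrt(14 ) , 4, 7.45,5*sqrt(6),5*sqrt( 7)] 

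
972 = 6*162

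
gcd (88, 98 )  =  2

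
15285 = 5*3057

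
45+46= 91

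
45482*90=4093380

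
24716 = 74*334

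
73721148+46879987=120601135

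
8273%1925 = 573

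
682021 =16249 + 665772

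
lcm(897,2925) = 67275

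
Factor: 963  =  3^2*107^1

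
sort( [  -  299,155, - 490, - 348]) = [ -490,- 348, - 299 , 155 ] 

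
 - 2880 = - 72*40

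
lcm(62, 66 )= 2046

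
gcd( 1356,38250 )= 6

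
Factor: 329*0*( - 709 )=0  =  0^1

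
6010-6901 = -891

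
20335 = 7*2905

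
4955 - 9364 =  - 4409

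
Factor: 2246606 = 2^1*1123303^1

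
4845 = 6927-2082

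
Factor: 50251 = 31^1*1621^1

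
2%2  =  0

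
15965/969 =15965/969=16.48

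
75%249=75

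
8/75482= 4/37741=0.00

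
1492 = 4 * 373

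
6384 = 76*84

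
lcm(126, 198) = 1386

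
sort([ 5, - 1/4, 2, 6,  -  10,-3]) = [-10,-3, - 1/4,  2, 5,6]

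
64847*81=5252607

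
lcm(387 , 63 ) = 2709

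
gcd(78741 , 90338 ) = 1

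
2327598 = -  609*( - 3822) 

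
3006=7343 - 4337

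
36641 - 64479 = -27838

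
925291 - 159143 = 766148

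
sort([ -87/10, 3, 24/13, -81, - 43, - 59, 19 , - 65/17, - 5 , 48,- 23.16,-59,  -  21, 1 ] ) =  [ - 81, - 59, - 59, - 43, -23.16, - 21 ,  -  87/10,-5, - 65/17,1,24/13,3, 19,48] 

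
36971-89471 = - 52500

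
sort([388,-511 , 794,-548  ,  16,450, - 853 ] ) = [- 853,  -  548 ,-511  ,  16,  388,450,794]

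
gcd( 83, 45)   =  1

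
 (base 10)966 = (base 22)1lk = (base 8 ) 1706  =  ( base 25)1dg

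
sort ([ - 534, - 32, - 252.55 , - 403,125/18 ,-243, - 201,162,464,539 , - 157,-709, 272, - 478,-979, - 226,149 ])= [ - 979, - 709, - 534, - 478, - 403,- 252.55, - 243, - 226,-201, - 157, - 32 , 125/18, 149, 162,272,464 , 539]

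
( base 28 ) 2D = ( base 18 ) 3f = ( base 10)69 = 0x45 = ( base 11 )63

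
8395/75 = 111 + 14/15 = 111.93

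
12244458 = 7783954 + 4460504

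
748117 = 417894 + 330223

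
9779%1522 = 647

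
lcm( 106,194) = 10282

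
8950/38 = 235 + 10/19 = 235.53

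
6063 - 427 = 5636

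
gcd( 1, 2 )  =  1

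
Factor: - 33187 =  - 7^1* 11^1*431^1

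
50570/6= 25285/3 = 8428.33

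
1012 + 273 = 1285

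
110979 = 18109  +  92870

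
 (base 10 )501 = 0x1f5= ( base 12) 359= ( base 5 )4001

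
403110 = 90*4479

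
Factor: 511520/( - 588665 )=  - 736/847 = -  2^5*7^(  -  1)*11^(-2)*23^1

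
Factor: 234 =2^1*3^2*13^1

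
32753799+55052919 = 87806718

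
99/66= 1 + 1/2  =  1.50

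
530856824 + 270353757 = 801210581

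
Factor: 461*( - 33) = - 3^1 * 11^1*461^1 =- 15213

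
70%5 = 0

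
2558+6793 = 9351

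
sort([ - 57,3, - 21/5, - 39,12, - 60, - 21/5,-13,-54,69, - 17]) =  [ -60,-57, - 54 ,-39, - 17 , - 13, - 21/5, - 21/5, 3,12,69] 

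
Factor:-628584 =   -  2^3*3^1*11^1*2381^1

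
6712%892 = 468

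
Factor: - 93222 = - 2^1 *3^2*5179^1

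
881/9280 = 881/9280 = 0.09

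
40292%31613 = 8679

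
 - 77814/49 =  - 77814/49 = - 1588.04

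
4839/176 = 4839/176 = 27.49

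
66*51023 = 3367518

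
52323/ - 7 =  - 7475 + 2/7 = - 7474.71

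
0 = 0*607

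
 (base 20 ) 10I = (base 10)418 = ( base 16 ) 1A2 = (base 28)EQ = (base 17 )17A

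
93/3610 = 93/3610   =  0.03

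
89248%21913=1596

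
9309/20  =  465 +9/20= 465.45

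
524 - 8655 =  - 8131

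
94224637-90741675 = 3482962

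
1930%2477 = 1930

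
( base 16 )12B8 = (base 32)4LO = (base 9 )6514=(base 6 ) 34104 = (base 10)4792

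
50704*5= 253520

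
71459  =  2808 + 68651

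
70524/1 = 70524=70524.00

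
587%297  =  290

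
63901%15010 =3861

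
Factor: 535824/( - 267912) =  - 2= - 2^1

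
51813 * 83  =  4300479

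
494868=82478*6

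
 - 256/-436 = 64/109 = 0.59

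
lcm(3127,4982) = 293938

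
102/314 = 51/157  =  0.32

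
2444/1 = 2444 = 2444.00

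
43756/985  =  44  +  416/985 = 44.42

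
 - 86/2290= - 43/1145  =  - 0.04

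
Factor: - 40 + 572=532 = 2^2*7^1*19^1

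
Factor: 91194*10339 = 942854766 = 2^1*3^1*7^2*211^1*15199^1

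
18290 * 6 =109740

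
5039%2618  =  2421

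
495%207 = 81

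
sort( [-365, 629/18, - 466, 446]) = [- 466, - 365,629/18, 446 ]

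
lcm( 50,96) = 2400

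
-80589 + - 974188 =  - 1054777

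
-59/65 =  - 1 + 6/65 = -0.91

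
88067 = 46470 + 41597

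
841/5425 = 841/5425 = 0.16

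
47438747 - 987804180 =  - 940365433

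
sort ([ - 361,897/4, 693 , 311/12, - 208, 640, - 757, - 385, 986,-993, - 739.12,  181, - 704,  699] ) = [ - 993, - 757, -739.12, - 704, - 385 , - 361, - 208, 311/12, 181, 897/4, 640,693, 699, 986] 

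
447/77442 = 149/25814= 0.01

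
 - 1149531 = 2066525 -3216056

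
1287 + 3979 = 5266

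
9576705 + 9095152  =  18671857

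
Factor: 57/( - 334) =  - 2^(- 1)*3^1*19^1 * 167^( - 1)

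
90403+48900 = 139303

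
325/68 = 325/68 = 4.78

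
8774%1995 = 794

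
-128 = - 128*1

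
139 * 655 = 91045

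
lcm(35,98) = 490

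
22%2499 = 22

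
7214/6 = 1202 + 1/3  =  1202.33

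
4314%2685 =1629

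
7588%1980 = 1648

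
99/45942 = 33/15314 = 0.00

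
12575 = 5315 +7260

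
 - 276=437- 713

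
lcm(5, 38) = 190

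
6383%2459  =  1465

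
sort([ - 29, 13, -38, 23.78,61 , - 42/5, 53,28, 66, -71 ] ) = [  -  71, - 38, - 29, - 42/5,  13,23.78,28,53,61,66] 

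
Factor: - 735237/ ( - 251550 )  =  81693/27950 = 2^(- 1 )*3^2 * 5^(  -  2)*13^( - 1 )*29^1 *43^( - 1 )*313^1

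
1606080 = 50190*32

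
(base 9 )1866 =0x59d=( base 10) 1437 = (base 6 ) 10353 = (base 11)1097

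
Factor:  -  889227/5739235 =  - 3^2*5^(-1)*19^ (-1)*29^1*  3407^1 *60413^( - 1)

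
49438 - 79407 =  - 29969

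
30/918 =5/153=0.03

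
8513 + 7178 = 15691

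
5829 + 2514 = 8343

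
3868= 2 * 1934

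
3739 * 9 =33651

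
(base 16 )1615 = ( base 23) afi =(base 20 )e2d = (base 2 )1011000010101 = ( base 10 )5653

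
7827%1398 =837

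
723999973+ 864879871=1588879844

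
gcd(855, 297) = 9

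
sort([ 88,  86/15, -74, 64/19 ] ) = [ - 74, 64/19, 86/15,88]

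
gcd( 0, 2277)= 2277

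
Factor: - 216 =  - 2^3 * 3^3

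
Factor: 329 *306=100674 = 2^1*3^2*7^1*17^1*47^1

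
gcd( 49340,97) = 1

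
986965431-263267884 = 723697547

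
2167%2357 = 2167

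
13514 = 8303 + 5211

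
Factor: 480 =2^5*3^1*5^1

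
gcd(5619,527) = 1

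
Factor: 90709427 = 227^1  *  399601^1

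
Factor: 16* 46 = 2^5 *23^1 =736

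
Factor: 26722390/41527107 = 2^1*3^( - 3)*5^1*17^ (- 1)* 1213^1 * 2203^1*90473^ (-1 )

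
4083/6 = 680 + 1/2 = 680.50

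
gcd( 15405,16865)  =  5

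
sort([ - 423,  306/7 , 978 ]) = [-423,306/7,978 ]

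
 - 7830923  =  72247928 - 80078851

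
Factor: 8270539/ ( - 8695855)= - 5^ ( - 1)*7^( - 1)*29^1*61^ ( - 1)*4073^( - 1) * 285191^1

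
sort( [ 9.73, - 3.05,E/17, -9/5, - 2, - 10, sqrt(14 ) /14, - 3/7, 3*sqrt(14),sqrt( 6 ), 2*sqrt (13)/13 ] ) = [  -  10,  -  3.05,  -  2,  -  9/5,  -  3/7, E/17, sqrt(14 )/14, 2*sqrt ( 13)/13, sqrt(6 ), 9.73,3*sqrt ( 14)]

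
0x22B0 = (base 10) 8880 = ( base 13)4071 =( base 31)97E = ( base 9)13156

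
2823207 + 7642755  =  10465962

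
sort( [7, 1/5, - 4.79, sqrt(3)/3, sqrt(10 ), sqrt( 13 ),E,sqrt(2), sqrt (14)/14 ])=[ - 4.79,1/5,  sqrt( 14)/14, sqrt(3) /3, sqrt(2 ), E, sqrt( 10),sqrt ( 13), 7]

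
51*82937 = 4229787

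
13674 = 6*2279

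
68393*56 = 3830008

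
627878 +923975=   1551853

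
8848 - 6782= 2066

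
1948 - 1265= 683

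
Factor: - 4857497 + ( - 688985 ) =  -2^1*29^1*95629^1 = - 5546482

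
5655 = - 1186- - 6841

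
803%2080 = 803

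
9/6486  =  3/2162=0.00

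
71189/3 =71189/3 = 23729.67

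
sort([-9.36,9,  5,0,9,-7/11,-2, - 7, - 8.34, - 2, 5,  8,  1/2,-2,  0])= [  -  9.36, - 8.34,-7 , - 2,- 2, - 2,  -  7/11, 0,0,1/2,5,5,8,9, 9] 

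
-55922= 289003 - 344925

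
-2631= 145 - 2776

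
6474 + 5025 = 11499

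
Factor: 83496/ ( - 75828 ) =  - 98/89 = - 2^1 * 7^2 * 89^(  -  1)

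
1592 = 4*398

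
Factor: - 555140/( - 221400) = 677/270 = 2^( - 1 )* 3^ ( - 3)*5^( - 1)* 677^1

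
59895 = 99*605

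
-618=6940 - 7558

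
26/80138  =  13/40069= 0.00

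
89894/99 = 89894/99=908.02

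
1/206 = 1/206 = 0.00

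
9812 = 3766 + 6046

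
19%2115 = 19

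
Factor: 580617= 3^2*64513^1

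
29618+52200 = 81818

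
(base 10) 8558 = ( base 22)hf0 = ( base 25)DH8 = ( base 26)CH4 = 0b10000101101110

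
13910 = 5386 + 8524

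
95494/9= 10610+ 4/9 = 10610.44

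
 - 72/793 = -1+721/793 =- 0.09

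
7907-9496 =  - 1589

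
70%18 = 16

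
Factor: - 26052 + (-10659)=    - 3^2*4079^1 = -36711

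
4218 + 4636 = 8854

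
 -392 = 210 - 602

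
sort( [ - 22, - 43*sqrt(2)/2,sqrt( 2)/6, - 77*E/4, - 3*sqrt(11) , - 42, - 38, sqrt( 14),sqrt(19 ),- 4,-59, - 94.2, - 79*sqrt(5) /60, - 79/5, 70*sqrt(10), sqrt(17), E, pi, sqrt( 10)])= [ - 94.2, - 59, - 77*E/4, - 42, - 38, - 43*sqrt(2) /2, - 22 ,  -  79/5,  -  3*sqrt( 11 ), - 4, - 79 * sqrt(5)/60,sqrt(2)/6,E,  pi,sqrt(10 ), sqrt(14) , sqrt(17), sqrt(19), 70*sqrt(10)]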